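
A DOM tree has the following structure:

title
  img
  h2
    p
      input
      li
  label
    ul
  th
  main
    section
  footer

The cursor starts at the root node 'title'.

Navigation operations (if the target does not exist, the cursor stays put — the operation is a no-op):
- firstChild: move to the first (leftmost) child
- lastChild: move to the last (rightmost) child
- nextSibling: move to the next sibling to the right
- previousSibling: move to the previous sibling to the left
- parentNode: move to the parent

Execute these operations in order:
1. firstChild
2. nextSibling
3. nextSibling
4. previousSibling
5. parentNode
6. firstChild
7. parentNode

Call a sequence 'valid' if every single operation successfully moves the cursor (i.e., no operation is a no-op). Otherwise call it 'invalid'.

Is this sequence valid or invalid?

After 1 (firstChild): img
After 2 (nextSibling): h2
After 3 (nextSibling): label
After 4 (previousSibling): h2
After 5 (parentNode): title
After 6 (firstChild): img
After 7 (parentNode): title

Answer: valid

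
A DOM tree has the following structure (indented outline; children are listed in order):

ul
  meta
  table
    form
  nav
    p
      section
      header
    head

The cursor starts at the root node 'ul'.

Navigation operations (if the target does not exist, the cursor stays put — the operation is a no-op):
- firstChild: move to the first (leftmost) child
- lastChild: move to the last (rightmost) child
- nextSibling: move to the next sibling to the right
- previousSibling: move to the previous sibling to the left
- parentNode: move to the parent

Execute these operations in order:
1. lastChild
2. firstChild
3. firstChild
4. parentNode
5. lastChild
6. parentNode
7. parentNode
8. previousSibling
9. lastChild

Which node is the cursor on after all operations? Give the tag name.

After 1 (lastChild): nav
After 2 (firstChild): p
After 3 (firstChild): section
After 4 (parentNode): p
After 5 (lastChild): header
After 6 (parentNode): p
After 7 (parentNode): nav
After 8 (previousSibling): table
After 9 (lastChild): form

Answer: form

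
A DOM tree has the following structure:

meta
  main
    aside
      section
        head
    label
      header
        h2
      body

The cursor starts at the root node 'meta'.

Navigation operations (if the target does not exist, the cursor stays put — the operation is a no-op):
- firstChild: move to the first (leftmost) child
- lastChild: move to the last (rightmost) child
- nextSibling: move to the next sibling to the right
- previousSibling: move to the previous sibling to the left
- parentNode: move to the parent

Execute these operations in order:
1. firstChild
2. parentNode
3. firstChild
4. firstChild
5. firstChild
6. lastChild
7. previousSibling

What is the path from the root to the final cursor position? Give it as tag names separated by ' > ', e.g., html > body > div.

Answer: meta > main > aside > section > head

Derivation:
After 1 (firstChild): main
After 2 (parentNode): meta
After 3 (firstChild): main
After 4 (firstChild): aside
After 5 (firstChild): section
After 6 (lastChild): head
After 7 (previousSibling): head (no-op, stayed)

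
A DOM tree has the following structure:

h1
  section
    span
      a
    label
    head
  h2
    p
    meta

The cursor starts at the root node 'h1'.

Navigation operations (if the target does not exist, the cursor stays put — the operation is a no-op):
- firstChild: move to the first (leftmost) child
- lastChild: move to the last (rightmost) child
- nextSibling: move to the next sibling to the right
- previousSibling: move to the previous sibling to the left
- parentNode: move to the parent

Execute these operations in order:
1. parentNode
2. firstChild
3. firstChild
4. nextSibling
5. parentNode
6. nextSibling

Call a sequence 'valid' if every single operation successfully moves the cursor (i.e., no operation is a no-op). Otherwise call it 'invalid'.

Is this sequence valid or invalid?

After 1 (parentNode): h1 (no-op, stayed)
After 2 (firstChild): section
After 3 (firstChild): span
After 4 (nextSibling): label
After 5 (parentNode): section
After 6 (nextSibling): h2

Answer: invalid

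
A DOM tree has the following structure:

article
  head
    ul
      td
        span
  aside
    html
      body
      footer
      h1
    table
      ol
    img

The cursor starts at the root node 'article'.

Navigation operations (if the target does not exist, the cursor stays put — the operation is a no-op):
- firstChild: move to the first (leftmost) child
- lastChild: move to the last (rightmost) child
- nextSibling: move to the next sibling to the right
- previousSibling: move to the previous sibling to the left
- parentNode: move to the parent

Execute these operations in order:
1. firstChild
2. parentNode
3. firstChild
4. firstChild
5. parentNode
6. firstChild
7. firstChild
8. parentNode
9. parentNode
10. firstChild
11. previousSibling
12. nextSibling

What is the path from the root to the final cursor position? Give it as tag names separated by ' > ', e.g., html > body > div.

After 1 (firstChild): head
After 2 (parentNode): article
After 3 (firstChild): head
After 4 (firstChild): ul
After 5 (parentNode): head
After 6 (firstChild): ul
After 7 (firstChild): td
After 8 (parentNode): ul
After 9 (parentNode): head
After 10 (firstChild): ul
After 11 (previousSibling): ul (no-op, stayed)
After 12 (nextSibling): ul (no-op, stayed)

Answer: article > head > ul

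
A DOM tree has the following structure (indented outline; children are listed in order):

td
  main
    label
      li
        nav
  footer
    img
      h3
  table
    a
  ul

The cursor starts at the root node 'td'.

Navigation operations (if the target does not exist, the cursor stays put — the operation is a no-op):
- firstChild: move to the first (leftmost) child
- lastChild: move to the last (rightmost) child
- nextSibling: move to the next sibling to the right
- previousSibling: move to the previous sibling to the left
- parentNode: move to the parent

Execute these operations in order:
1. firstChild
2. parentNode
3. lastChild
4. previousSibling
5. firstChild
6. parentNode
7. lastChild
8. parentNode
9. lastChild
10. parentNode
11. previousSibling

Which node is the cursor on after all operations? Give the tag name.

After 1 (firstChild): main
After 2 (parentNode): td
After 3 (lastChild): ul
After 4 (previousSibling): table
After 5 (firstChild): a
After 6 (parentNode): table
After 7 (lastChild): a
After 8 (parentNode): table
After 9 (lastChild): a
After 10 (parentNode): table
After 11 (previousSibling): footer

Answer: footer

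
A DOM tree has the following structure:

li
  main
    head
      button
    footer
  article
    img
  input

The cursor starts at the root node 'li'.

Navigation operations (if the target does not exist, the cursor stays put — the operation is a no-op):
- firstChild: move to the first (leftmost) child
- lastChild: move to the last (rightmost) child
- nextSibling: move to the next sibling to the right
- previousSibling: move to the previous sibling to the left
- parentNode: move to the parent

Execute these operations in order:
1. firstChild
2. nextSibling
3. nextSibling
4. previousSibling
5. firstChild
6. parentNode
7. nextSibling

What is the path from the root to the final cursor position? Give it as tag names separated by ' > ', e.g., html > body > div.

Answer: li > input

Derivation:
After 1 (firstChild): main
After 2 (nextSibling): article
After 3 (nextSibling): input
After 4 (previousSibling): article
After 5 (firstChild): img
After 6 (parentNode): article
After 7 (nextSibling): input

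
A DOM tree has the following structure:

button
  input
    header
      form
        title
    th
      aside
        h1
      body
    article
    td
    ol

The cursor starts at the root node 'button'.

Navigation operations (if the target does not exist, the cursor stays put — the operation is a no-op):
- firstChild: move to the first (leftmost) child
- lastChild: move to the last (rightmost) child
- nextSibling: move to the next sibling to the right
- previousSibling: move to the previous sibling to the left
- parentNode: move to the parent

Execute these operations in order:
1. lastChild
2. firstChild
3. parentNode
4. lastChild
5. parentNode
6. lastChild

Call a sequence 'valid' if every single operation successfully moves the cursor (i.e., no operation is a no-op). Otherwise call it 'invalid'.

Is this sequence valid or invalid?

After 1 (lastChild): input
After 2 (firstChild): header
After 3 (parentNode): input
After 4 (lastChild): ol
After 5 (parentNode): input
After 6 (lastChild): ol

Answer: valid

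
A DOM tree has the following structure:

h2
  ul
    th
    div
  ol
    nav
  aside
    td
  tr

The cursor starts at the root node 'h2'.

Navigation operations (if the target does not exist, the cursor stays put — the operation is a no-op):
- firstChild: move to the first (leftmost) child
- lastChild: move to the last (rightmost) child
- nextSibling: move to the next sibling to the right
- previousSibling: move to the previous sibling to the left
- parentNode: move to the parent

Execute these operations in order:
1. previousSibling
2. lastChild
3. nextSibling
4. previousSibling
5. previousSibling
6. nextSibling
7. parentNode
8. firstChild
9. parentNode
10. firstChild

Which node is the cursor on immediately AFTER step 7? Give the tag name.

Answer: h2

Derivation:
After 1 (previousSibling): h2 (no-op, stayed)
After 2 (lastChild): tr
After 3 (nextSibling): tr (no-op, stayed)
After 4 (previousSibling): aside
After 5 (previousSibling): ol
After 6 (nextSibling): aside
After 7 (parentNode): h2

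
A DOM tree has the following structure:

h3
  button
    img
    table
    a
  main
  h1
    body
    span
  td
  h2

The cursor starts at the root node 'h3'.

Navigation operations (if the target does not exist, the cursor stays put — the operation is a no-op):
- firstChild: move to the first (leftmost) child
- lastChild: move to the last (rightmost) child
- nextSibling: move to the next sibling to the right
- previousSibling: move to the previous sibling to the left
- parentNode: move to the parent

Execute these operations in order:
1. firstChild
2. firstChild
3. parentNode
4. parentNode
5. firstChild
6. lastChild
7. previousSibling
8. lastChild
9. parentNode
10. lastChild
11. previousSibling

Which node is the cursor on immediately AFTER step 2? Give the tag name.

Answer: img

Derivation:
After 1 (firstChild): button
After 2 (firstChild): img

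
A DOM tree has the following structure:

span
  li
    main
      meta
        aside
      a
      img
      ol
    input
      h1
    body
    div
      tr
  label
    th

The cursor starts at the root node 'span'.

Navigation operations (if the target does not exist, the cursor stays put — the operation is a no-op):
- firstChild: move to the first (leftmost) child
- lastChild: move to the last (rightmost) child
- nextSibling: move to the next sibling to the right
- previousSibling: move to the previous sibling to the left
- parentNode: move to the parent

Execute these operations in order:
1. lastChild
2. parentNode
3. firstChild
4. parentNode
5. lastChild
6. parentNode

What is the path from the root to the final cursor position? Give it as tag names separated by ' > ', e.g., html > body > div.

Answer: span

Derivation:
After 1 (lastChild): label
After 2 (parentNode): span
After 3 (firstChild): li
After 4 (parentNode): span
After 5 (lastChild): label
After 6 (parentNode): span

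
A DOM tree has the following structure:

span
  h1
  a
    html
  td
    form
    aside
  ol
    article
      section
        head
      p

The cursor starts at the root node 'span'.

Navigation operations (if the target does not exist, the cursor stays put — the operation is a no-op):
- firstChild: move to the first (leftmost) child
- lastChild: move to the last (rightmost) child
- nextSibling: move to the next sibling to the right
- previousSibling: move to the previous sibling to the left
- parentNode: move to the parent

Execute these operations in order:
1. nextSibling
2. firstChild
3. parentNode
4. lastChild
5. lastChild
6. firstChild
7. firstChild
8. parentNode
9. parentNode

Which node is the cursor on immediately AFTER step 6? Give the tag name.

Answer: section

Derivation:
After 1 (nextSibling): span (no-op, stayed)
After 2 (firstChild): h1
After 3 (parentNode): span
After 4 (lastChild): ol
After 5 (lastChild): article
After 6 (firstChild): section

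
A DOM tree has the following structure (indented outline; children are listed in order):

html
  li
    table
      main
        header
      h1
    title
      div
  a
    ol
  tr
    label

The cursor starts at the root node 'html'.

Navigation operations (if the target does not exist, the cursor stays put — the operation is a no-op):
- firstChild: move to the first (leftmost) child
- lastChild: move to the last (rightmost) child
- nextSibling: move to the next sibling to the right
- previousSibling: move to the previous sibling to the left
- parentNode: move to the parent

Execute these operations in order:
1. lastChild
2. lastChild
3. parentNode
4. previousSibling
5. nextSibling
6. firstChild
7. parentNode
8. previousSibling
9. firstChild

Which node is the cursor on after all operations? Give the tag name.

Answer: ol

Derivation:
After 1 (lastChild): tr
After 2 (lastChild): label
After 3 (parentNode): tr
After 4 (previousSibling): a
After 5 (nextSibling): tr
After 6 (firstChild): label
After 7 (parentNode): tr
After 8 (previousSibling): a
After 9 (firstChild): ol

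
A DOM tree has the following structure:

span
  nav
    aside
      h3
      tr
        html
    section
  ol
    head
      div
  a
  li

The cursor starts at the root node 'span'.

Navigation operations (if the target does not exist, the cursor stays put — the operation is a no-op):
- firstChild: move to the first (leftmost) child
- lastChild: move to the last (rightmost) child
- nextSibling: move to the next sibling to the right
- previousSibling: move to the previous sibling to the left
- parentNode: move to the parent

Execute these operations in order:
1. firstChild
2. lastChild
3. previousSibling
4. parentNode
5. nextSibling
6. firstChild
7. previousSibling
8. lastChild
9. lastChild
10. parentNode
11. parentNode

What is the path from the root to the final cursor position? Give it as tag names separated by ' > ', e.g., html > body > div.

Answer: span > ol

Derivation:
After 1 (firstChild): nav
After 2 (lastChild): section
After 3 (previousSibling): aside
After 4 (parentNode): nav
After 5 (nextSibling): ol
After 6 (firstChild): head
After 7 (previousSibling): head (no-op, stayed)
After 8 (lastChild): div
After 9 (lastChild): div (no-op, stayed)
After 10 (parentNode): head
After 11 (parentNode): ol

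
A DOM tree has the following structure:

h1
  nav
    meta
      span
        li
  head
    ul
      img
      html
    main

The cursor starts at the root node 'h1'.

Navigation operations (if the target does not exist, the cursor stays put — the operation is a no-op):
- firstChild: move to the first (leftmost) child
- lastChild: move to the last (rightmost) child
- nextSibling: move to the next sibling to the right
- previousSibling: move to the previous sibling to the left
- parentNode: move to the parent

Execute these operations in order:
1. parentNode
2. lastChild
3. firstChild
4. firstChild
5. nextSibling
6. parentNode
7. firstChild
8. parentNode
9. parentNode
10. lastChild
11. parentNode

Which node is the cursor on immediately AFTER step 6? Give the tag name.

After 1 (parentNode): h1 (no-op, stayed)
After 2 (lastChild): head
After 3 (firstChild): ul
After 4 (firstChild): img
After 5 (nextSibling): html
After 6 (parentNode): ul

Answer: ul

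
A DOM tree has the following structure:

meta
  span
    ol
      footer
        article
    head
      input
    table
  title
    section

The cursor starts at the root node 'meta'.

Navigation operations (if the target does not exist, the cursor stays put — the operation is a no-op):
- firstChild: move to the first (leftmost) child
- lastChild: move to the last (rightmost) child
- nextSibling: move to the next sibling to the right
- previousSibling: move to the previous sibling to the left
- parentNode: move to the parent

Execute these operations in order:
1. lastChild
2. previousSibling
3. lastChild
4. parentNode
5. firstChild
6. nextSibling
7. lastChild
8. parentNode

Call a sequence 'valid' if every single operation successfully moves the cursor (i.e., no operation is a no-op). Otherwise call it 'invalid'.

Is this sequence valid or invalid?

After 1 (lastChild): title
After 2 (previousSibling): span
After 3 (lastChild): table
After 4 (parentNode): span
After 5 (firstChild): ol
After 6 (nextSibling): head
After 7 (lastChild): input
After 8 (parentNode): head

Answer: valid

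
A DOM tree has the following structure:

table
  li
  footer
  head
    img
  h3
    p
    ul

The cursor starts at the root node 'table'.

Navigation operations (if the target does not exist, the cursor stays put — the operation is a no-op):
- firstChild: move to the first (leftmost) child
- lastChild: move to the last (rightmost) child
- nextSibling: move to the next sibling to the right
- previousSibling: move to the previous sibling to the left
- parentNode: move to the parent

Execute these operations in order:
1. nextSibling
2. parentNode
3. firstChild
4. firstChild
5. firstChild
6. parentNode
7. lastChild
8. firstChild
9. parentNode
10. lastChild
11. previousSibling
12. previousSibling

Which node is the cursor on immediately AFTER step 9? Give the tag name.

Answer: h3

Derivation:
After 1 (nextSibling): table (no-op, stayed)
After 2 (parentNode): table (no-op, stayed)
After 3 (firstChild): li
After 4 (firstChild): li (no-op, stayed)
After 5 (firstChild): li (no-op, stayed)
After 6 (parentNode): table
After 7 (lastChild): h3
After 8 (firstChild): p
After 9 (parentNode): h3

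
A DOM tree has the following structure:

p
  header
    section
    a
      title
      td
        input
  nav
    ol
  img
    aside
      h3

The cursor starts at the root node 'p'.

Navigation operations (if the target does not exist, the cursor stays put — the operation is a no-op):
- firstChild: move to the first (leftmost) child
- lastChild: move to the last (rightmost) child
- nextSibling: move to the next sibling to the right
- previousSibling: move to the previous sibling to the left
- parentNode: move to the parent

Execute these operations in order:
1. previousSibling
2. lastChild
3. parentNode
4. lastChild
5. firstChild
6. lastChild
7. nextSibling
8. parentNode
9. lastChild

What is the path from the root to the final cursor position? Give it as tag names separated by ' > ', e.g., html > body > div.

After 1 (previousSibling): p (no-op, stayed)
After 2 (lastChild): img
After 3 (parentNode): p
After 4 (lastChild): img
After 5 (firstChild): aside
After 6 (lastChild): h3
After 7 (nextSibling): h3 (no-op, stayed)
After 8 (parentNode): aside
After 9 (lastChild): h3

Answer: p > img > aside > h3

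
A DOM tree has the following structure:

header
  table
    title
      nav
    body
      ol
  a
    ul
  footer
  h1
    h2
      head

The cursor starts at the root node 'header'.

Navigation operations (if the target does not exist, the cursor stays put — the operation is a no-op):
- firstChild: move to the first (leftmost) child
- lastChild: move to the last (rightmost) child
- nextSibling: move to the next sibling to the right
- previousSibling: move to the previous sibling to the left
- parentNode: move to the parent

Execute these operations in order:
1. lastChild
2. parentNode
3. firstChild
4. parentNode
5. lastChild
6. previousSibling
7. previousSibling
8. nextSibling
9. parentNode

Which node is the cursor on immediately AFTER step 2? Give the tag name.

Answer: header

Derivation:
After 1 (lastChild): h1
After 2 (parentNode): header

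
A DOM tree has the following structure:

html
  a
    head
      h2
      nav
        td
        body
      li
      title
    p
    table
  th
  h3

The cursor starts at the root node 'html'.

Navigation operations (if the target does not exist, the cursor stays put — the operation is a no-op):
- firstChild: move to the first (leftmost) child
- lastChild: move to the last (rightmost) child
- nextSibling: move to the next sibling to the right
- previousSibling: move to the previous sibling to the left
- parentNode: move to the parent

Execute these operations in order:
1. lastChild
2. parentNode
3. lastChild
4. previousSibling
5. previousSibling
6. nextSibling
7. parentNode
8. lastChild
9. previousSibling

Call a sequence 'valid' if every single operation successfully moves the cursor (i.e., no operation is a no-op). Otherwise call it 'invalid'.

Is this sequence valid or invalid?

After 1 (lastChild): h3
After 2 (parentNode): html
After 3 (lastChild): h3
After 4 (previousSibling): th
After 5 (previousSibling): a
After 6 (nextSibling): th
After 7 (parentNode): html
After 8 (lastChild): h3
After 9 (previousSibling): th

Answer: valid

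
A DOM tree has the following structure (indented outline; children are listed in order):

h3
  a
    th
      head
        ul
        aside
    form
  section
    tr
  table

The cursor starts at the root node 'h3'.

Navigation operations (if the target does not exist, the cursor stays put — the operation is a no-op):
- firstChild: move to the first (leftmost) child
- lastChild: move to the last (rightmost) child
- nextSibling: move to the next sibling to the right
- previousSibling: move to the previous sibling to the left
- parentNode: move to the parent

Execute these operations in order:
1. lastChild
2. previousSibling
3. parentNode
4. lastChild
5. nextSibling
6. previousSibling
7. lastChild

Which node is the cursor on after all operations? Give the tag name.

Answer: tr

Derivation:
After 1 (lastChild): table
After 2 (previousSibling): section
After 3 (parentNode): h3
After 4 (lastChild): table
After 5 (nextSibling): table (no-op, stayed)
After 6 (previousSibling): section
After 7 (lastChild): tr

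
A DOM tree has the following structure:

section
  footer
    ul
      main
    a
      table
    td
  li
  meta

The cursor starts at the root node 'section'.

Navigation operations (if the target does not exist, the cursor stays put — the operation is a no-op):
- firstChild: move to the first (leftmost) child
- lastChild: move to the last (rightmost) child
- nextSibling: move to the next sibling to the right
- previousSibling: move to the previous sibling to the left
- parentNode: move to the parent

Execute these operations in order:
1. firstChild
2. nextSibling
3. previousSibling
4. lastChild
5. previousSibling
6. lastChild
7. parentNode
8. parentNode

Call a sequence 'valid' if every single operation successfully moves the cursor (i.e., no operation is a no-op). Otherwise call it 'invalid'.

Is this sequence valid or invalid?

After 1 (firstChild): footer
After 2 (nextSibling): li
After 3 (previousSibling): footer
After 4 (lastChild): td
After 5 (previousSibling): a
After 6 (lastChild): table
After 7 (parentNode): a
After 8 (parentNode): footer

Answer: valid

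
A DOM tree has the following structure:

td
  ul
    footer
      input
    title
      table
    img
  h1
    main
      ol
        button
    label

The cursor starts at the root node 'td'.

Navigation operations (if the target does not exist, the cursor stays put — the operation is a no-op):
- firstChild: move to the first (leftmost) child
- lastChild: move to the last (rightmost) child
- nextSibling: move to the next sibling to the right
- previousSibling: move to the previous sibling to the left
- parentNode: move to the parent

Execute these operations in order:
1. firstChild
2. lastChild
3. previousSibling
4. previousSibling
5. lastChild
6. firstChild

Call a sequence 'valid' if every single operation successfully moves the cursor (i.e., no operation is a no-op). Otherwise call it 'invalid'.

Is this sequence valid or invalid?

After 1 (firstChild): ul
After 2 (lastChild): img
After 3 (previousSibling): title
After 4 (previousSibling): footer
After 5 (lastChild): input
After 6 (firstChild): input (no-op, stayed)

Answer: invalid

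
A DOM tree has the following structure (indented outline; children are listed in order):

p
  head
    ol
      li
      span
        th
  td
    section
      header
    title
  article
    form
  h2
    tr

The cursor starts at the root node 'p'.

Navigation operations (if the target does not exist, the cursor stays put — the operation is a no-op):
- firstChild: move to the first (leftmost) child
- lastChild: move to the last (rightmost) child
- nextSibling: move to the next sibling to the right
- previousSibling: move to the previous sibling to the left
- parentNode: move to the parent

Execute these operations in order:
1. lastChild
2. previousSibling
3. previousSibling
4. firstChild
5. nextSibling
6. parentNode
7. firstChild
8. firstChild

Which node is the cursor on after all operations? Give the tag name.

Answer: header

Derivation:
After 1 (lastChild): h2
After 2 (previousSibling): article
After 3 (previousSibling): td
After 4 (firstChild): section
After 5 (nextSibling): title
After 6 (parentNode): td
After 7 (firstChild): section
After 8 (firstChild): header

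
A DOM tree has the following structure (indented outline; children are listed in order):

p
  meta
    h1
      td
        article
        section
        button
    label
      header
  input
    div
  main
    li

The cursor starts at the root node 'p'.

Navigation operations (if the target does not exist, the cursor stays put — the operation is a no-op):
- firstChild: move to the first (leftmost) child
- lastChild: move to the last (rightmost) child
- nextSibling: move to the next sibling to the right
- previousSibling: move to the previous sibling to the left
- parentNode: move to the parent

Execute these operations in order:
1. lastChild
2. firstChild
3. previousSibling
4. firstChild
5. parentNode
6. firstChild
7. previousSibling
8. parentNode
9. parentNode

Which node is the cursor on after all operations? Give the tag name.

Answer: p

Derivation:
After 1 (lastChild): main
After 2 (firstChild): li
After 3 (previousSibling): li (no-op, stayed)
After 4 (firstChild): li (no-op, stayed)
After 5 (parentNode): main
After 6 (firstChild): li
After 7 (previousSibling): li (no-op, stayed)
After 8 (parentNode): main
After 9 (parentNode): p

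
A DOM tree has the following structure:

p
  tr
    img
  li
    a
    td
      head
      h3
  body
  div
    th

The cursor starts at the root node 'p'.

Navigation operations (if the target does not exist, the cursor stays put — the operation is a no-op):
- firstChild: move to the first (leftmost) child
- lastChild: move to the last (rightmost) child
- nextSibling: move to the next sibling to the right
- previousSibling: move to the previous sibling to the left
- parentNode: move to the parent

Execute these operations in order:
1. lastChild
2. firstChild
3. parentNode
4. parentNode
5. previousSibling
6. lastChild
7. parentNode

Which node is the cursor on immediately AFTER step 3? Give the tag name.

After 1 (lastChild): div
After 2 (firstChild): th
After 3 (parentNode): div

Answer: div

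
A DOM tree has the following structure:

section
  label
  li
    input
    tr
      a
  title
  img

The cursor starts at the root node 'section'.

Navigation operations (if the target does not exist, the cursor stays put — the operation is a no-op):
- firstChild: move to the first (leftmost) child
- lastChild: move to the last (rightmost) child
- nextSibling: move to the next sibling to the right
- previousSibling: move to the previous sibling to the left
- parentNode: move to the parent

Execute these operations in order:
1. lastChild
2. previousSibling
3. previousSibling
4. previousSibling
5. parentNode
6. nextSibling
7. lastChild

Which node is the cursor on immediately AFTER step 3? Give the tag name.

Answer: li

Derivation:
After 1 (lastChild): img
After 2 (previousSibling): title
After 3 (previousSibling): li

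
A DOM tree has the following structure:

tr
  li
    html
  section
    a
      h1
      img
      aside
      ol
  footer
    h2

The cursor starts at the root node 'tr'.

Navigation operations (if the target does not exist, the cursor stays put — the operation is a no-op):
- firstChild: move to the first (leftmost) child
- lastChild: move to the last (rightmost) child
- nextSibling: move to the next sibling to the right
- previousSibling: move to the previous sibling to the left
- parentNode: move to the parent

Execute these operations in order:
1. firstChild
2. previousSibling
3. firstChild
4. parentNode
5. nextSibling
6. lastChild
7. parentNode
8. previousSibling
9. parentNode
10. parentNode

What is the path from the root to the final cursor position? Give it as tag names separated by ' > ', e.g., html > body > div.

Answer: tr

Derivation:
After 1 (firstChild): li
After 2 (previousSibling): li (no-op, stayed)
After 3 (firstChild): html
After 4 (parentNode): li
After 5 (nextSibling): section
After 6 (lastChild): a
After 7 (parentNode): section
After 8 (previousSibling): li
After 9 (parentNode): tr
After 10 (parentNode): tr (no-op, stayed)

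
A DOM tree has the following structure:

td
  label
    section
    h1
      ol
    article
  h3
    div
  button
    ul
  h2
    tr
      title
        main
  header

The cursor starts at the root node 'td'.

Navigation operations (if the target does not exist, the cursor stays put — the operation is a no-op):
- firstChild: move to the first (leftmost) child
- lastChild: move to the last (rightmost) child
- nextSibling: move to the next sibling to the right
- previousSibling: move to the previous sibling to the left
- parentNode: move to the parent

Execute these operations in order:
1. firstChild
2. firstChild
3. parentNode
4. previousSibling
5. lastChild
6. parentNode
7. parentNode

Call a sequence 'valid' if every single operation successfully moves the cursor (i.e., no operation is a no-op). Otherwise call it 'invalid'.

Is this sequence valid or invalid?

After 1 (firstChild): label
After 2 (firstChild): section
After 3 (parentNode): label
After 4 (previousSibling): label (no-op, stayed)
After 5 (lastChild): article
After 6 (parentNode): label
After 7 (parentNode): td

Answer: invalid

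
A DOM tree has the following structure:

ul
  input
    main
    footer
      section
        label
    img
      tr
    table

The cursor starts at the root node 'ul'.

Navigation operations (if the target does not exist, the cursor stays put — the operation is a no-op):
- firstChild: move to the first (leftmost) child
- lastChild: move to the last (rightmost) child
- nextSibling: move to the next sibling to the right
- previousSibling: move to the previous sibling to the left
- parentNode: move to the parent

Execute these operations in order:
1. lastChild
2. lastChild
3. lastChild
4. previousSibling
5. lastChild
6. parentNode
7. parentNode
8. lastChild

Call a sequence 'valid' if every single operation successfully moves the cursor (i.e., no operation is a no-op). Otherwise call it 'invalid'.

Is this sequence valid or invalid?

After 1 (lastChild): input
After 2 (lastChild): table
After 3 (lastChild): table (no-op, stayed)
After 4 (previousSibling): img
After 5 (lastChild): tr
After 6 (parentNode): img
After 7 (parentNode): input
After 8 (lastChild): table

Answer: invalid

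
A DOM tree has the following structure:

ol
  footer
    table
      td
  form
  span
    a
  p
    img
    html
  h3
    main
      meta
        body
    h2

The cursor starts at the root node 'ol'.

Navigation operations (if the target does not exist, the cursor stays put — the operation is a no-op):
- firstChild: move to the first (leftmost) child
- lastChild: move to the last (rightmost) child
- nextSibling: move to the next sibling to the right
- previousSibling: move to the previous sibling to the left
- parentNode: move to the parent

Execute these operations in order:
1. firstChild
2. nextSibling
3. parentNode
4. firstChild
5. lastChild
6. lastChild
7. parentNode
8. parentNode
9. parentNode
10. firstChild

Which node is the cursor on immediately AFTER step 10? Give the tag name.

After 1 (firstChild): footer
After 2 (nextSibling): form
After 3 (parentNode): ol
After 4 (firstChild): footer
After 5 (lastChild): table
After 6 (lastChild): td
After 7 (parentNode): table
After 8 (parentNode): footer
After 9 (parentNode): ol
After 10 (firstChild): footer

Answer: footer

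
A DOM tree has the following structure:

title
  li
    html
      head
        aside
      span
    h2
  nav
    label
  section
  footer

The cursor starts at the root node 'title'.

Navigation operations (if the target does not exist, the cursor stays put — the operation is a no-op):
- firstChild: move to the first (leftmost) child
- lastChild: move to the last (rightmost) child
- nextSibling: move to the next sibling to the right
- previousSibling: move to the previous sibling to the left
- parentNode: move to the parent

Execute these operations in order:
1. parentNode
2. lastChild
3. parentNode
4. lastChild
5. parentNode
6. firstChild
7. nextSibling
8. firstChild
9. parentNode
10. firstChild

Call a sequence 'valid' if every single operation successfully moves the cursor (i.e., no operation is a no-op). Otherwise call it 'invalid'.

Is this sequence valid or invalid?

After 1 (parentNode): title (no-op, stayed)
After 2 (lastChild): footer
After 3 (parentNode): title
After 4 (lastChild): footer
After 5 (parentNode): title
After 6 (firstChild): li
After 7 (nextSibling): nav
After 8 (firstChild): label
After 9 (parentNode): nav
After 10 (firstChild): label

Answer: invalid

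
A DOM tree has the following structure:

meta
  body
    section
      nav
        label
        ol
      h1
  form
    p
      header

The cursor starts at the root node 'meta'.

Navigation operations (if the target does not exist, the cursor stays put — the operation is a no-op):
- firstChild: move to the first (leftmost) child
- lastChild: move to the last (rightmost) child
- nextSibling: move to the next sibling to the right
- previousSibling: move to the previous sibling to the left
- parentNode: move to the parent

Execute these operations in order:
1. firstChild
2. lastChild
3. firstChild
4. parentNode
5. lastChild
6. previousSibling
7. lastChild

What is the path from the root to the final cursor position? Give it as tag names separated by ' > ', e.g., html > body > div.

Answer: meta > body > section > nav > ol

Derivation:
After 1 (firstChild): body
After 2 (lastChild): section
After 3 (firstChild): nav
After 4 (parentNode): section
After 5 (lastChild): h1
After 6 (previousSibling): nav
After 7 (lastChild): ol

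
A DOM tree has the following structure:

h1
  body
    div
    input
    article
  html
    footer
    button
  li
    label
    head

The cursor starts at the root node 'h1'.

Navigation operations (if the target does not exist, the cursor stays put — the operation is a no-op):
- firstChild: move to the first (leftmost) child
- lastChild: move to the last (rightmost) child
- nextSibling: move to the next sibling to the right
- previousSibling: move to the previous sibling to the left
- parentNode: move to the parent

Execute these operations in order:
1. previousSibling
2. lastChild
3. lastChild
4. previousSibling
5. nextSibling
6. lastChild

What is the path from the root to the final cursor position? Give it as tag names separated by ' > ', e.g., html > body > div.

After 1 (previousSibling): h1 (no-op, stayed)
After 2 (lastChild): li
After 3 (lastChild): head
After 4 (previousSibling): label
After 5 (nextSibling): head
After 6 (lastChild): head (no-op, stayed)

Answer: h1 > li > head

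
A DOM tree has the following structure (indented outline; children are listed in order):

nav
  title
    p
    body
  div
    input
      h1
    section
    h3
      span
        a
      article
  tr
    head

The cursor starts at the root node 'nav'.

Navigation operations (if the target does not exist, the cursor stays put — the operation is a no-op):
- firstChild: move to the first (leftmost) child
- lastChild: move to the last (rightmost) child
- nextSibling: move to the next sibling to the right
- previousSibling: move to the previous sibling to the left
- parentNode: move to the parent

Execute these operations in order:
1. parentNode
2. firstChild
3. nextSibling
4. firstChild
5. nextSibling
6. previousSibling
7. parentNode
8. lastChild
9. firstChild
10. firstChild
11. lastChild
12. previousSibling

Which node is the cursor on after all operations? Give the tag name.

Answer: a

Derivation:
After 1 (parentNode): nav (no-op, stayed)
After 2 (firstChild): title
After 3 (nextSibling): div
After 4 (firstChild): input
After 5 (nextSibling): section
After 6 (previousSibling): input
After 7 (parentNode): div
After 8 (lastChild): h3
After 9 (firstChild): span
After 10 (firstChild): a
After 11 (lastChild): a (no-op, stayed)
After 12 (previousSibling): a (no-op, stayed)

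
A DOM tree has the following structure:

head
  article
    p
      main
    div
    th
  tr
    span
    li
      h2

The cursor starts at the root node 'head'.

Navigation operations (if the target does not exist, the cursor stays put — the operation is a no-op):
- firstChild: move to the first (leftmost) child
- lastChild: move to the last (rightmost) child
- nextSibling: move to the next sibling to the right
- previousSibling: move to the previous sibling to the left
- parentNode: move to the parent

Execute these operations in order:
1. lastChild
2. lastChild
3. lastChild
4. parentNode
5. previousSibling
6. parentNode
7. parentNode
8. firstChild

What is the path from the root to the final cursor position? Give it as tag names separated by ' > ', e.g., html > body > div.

Answer: head > article

Derivation:
After 1 (lastChild): tr
After 2 (lastChild): li
After 3 (lastChild): h2
After 4 (parentNode): li
After 5 (previousSibling): span
After 6 (parentNode): tr
After 7 (parentNode): head
After 8 (firstChild): article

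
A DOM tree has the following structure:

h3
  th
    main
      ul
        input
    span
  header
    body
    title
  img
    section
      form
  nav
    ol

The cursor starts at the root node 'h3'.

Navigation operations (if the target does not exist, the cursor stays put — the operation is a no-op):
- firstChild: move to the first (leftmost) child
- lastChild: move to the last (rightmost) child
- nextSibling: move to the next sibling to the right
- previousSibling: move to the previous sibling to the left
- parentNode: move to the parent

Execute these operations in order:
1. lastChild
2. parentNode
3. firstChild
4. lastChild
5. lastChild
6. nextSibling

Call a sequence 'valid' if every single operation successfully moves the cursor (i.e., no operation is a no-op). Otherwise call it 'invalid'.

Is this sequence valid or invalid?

After 1 (lastChild): nav
After 2 (parentNode): h3
After 3 (firstChild): th
After 4 (lastChild): span
After 5 (lastChild): span (no-op, stayed)
After 6 (nextSibling): span (no-op, stayed)

Answer: invalid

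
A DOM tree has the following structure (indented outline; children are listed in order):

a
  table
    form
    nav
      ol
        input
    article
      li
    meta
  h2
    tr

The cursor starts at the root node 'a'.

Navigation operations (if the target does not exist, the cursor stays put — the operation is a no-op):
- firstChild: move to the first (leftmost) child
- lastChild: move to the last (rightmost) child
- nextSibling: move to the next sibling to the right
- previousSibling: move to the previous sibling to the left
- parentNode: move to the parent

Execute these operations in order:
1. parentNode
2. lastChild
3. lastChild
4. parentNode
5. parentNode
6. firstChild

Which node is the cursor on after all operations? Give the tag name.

After 1 (parentNode): a (no-op, stayed)
After 2 (lastChild): h2
After 3 (lastChild): tr
After 4 (parentNode): h2
After 5 (parentNode): a
After 6 (firstChild): table

Answer: table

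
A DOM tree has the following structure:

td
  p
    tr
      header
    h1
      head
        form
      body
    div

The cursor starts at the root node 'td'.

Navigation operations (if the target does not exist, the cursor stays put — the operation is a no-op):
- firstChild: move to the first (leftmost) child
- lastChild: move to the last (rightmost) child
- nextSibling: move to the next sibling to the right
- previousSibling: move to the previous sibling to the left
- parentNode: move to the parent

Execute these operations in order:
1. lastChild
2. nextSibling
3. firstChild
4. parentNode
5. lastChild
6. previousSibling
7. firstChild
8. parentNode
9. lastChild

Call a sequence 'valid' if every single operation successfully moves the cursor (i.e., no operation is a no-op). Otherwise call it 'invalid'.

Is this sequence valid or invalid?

After 1 (lastChild): p
After 2 (nextSibling): p (no-op, stayed)
After 3 (firstChild): tr
After 4 (parentNode): p
After 5 (lastChild): div
After 6 (previousSibling): h1
After 7 (firstChild): head
After 8 (parentNode): h1
After 9 (lastChild): body

Answer: invalid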